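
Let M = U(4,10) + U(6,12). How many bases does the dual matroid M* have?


(M1+M2)* = M1* + M2*.
M1* = U(6,10), bases: C(10,6) = 210.
M2* = U(6,12), bases: C(12,6) = 924.
|B(M*)| = 210 * 924 = 194040.

194040


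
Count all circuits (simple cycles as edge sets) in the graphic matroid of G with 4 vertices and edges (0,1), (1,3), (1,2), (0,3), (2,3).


A circuit in a graphic matroid = edge set of a simple cycle.
G has 4 vertices and 5 edges.
Enumerating all minimal edge subsets forming cycles...
Total circuits found: 3.

3


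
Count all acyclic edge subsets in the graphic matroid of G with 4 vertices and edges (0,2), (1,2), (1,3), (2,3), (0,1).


An independent set in a graphic matroid is an acyclic edge subset.
G has 4 vertices and 5 edges.
Enumerate all 2^5 = 32 subsets, checking for acyclicity.
Total independent sets = 24.

24


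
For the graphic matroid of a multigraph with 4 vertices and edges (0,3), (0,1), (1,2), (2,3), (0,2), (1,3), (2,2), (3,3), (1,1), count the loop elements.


In a graphic matroid, a loop is a self-loop edge (u,u) with rank 0.
Examining all 9 edges for self-loops...
Self-loops found: (2,2), (3,3), (1,1)
Number of loops = 3.

3


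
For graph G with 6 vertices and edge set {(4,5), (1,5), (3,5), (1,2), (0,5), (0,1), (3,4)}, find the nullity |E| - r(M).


Cycle rank (nullity) = |E| - r(M) = |E| - (|V| - c).
|E| = 7, |V| = 6, c = 1.
Nullity = 7 - (6 - 1) = 7 - 5 = 2.

2


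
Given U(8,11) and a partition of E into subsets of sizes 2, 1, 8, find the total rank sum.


r(Ai) = min(|Ai|, 8) for each part.
Sum = min(2,8) + min(1,8) + min(8,8)
    = 2 + 1 + 8
    = 11.

11


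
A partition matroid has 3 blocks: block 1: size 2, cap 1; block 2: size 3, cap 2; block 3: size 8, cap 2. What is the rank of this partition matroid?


Rank of a partition matroid = sum of min(|Si|, ci) for each block.
= min(2,1) + min(3,2) + min(8,2)
= 1 + 2 + 2
= 5.

5


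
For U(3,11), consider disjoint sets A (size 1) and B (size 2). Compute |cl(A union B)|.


|A union B| = 1 + 2 = 3 (disjoint).
In U(3,11), cl(S) = S if |S| < 3, else cl(S) = E.
Since 3 >= 3, cl(A union B) = E.
|cl(A union B)| = 11.

11


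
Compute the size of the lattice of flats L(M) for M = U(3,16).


Flats of U(3,16): every subset of size < 3 is a flat, plus E itself.
Count = (16 choose 0) + (16 choose 1) + (16 choose 2) + 1
     = 1 + 16 + 120 + 1
     = 138.

138


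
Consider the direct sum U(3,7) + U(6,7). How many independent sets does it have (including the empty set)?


For a direct sum, |I(M1+M2)| = |I(M1)| * |I(M2)|.
|I(U(3,7))| = sum C(7,k) for k=0..3 = 64.
|I(U(6,7))| = sum C(7,k) for k=0..6 = 127.
Total = 64 * 127 = 8128.

8128


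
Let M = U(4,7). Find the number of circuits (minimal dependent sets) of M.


In U(4,7), circuits are the (5)-element subsets.
Any set of 5 elements is dependent, and removing any one element gives
an independent set of size 4, so it is a minimal dependent set.
Number of circuits = (7 choose 5) = 21.

21


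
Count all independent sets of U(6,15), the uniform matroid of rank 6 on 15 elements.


Independent sets of U(6,15) are all subsets of size <= 6.
Count = C(15,0) + C(15,1) + C(15,2) + C(15,3) + C(15,4) + C(15,5) + C(15,6)
     = 1 + 15 + 105 + 455 + 1365 + 3003 + 5005
     = 9949.

9949


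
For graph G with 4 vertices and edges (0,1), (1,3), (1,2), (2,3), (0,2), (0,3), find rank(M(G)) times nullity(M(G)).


r(M) = |V| - c = 4 - 1 = 3.
nullity = |E| - r(M) = 6 - 3 = 3.
Product = 3 * 3 = 9.

9


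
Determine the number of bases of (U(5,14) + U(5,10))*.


(M1+M2)* = M1* + M2*.
M1* = U(9,14), bases: C(14,9) = 2002.
M2* = U(5,10), bases: C(10,5) = 252.
|B(M*)| = 2002 * 252 = 504504.

504504


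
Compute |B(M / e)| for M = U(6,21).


Contracting e from U(6,21) gives U(5,20).
Bases of U(5,20) = C(20,5) = 15504.

15504


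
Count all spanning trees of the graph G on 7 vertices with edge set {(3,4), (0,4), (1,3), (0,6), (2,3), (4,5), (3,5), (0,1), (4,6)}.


By Kirchhoff's matrix tree theorem, the number of spanning trees equals
the determinant of any cofactor of the Laplacian matrix L.
G has 7 vertices and 9 edges.
Computing the (6 x 6) cofactor determinant gives 30.

30


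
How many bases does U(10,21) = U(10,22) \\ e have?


Deleting e from U(10,22) gives U(10,21) since n > r.
Bases of U(10,21) = C(21,10) = 352716.

352716


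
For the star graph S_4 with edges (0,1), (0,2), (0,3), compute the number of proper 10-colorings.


P(tree, k) = k * (k-1)^(3) for any tree on 4 vertices.
P(10) = 10 * 9^3 = 10 * 729 = 7290.

7290


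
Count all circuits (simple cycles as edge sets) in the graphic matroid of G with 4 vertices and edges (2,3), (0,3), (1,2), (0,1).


A circuit in a graphic matroid = edge set of a simple cycle.
G has 4 vertices and 4 edges.
Enumerating all minimal edge subsets forming cycles...
Total circuits found: 1.

1


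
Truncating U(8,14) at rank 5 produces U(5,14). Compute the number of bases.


Truncating U(8,14) to rank 5 gives U(5,14).
Bases of U(5,14) are all 5-element subsets of 14 elements.
Number of bases = C(14,5) = 14! / (5! * 9!) = 2002.

2002


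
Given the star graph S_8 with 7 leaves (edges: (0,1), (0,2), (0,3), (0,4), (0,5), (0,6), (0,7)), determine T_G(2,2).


A star on 8 vertices is a tree with 7 edges.
T(x,y) = x^(7) for any tree.
T(2,2) = 2^7 = 128.

128


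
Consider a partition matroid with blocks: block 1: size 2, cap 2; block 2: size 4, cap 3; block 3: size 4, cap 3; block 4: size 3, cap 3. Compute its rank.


Rank of a partition matroid = sum of min(|Si|, ci) for each block.
= min(2,2) + min(4,3) + min(4,3) + min(3,3)
= 2 + 3 + 3 + 3
= 11.

11


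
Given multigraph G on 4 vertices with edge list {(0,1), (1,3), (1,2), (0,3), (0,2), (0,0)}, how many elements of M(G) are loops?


In a graphic matroid, a loop is a self-loop edge (u,u) with rank 0.
Examining all 6 edges for self-loops...
Self-loops found: (0,0)
Number of loops = 1.

1


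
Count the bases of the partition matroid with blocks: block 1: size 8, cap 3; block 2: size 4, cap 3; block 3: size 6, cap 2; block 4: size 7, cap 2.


A basis picks exactly ci elements from block i.
Number of bases = product of C(|Si|, ci).
= C(8,3) * C(4,3) * C(6,2) * C(7,2)
= 56 * 4 * 15 * 21
= 70560.

70560


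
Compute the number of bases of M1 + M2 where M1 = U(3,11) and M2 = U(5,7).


Bases of a direct sum M1 + M2: |B| = |B(M1)| * |B(M2)|.
|B(U(3,11))| = C(11,3) = 165.
|B(U(5,7))| = C(7,5) = 21.
Total bases = 165 * 21 = 3465.

3465


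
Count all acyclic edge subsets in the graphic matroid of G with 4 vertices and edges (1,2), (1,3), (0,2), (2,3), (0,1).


An independent set in a graphic matroid is an acyclic edge subset.
G has 4 vertices and 5 edges.
Enumerate all 2^5 = 32 subsets, checking for acyclicity.
Total independent sets = 24.

24


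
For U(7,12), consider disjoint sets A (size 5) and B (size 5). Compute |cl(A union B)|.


|A union B| = 5 + 5 = 10 (disjoint).
In U(7,12), cl(S) = S if |S| < 7, else cl(S) = E.
Since 10 >= 7, cl(A union B) = E.
|cl(A union B)| = 12.

12


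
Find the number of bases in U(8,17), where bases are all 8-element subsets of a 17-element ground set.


Bases of U(8,17) are all 8-element subsets of the 17-element ground set.
Number of bases = C(17,8).
C(17,8) = 24310.

24310


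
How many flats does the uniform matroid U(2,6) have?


Flats of U(2,6): every subset of size < 2 is a flat, plus E itself.
Count = C(6,0) + C(6,1) + 1
     = 1 + 6 + 1
     = 8.

8


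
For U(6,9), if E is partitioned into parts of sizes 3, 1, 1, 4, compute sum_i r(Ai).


r(Ai) = min(|Ai|, 6) for each part.
Sum = min(3,6) + min(1,6) + min(1,6) + min(4,6)
    = 3 + 1 + 1 + 4
    = 9.

9


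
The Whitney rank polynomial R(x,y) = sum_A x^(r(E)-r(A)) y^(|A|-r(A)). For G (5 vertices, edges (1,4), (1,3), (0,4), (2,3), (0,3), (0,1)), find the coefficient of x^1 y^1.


R(x,y) = sum over A in 2^E of x^(r(E)-r(A)) * y^(|A|-r(A)).
G has 5 vertices, 6 edges. r(E) = 4.
Enumerate all 2^6 = 64 subsets.
Count subsets with r(E)-r(A)=1 and |A|-r(A)=1: 7.

7


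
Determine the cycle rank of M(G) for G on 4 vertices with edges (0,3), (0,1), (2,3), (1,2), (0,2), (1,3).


Cycle rank (nullity) = |E| - r(M) = |E| - (|V| - c).
|E| = 6, |V| = 4, c = 1.
Nullity = 6 - (4 - 1) = 6 - 3 = 3.

3


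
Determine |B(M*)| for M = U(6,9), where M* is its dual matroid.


The dual of U(r,n) is U(n-r, n) = U(3,9).
Bases of U(3,9) are all (3)-element subsets.
|B(M*)| = C(9,3) = 9! / (3! * 6!) = 84.

84


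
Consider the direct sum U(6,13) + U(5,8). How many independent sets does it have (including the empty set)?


For a direct sum, |I(M1+M2)| = |I(M1)| * |I(M2)|.
|I(U(6,13))| = sum C(13,k) for k=0..6 = 4096.
|I(U(5,8))| = sum C(8,k) for k=0..5 = 219.
Total = 4096 * 219 = 897024.

897024


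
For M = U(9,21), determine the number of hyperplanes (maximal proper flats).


Hyperplanes of U(9,21) are flats of rank 8.
In a uniform matroid, these are exactly the (8)-element subsets.
Count = C(21,8) = 203490.

203490


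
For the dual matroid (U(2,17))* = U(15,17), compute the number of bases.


The dual of U(r,n) is U(n-r, n) = U(15,17).
Bases of U(15,17) are all (15)-element subsets.
|B(M*)| = C(17,15) = 136.

136


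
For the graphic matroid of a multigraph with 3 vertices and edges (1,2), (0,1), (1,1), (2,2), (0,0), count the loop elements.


In a graphic matroid, a loop is a self-loop edge (u,u) with rank 0.
Examining all 5 edges for self-loops...
Self-loops found: (1,1), (2,2), (0,0)
Number of loops = 3.

3


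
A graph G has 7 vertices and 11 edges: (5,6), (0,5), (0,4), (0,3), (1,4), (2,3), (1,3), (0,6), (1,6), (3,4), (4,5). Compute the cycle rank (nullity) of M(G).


Cycle rank (nullity) = |E| - r(M) = |E| - (|V| - c).
|E| = 11, |V| = 7, c = 1.
Nullity = 11 - (7 - 1) = 11 - 6 = 5.

5


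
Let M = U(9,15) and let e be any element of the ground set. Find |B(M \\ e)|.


Deleting e from U(9,15) gives U(9,14) since n > r.
Bases of U(9,14) = (14 choose 9) = 2002.

2002


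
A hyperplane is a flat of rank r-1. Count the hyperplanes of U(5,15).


Hyperplanes of U(5,15) are flats of rank 4.
In a uniform matroid, these are exactly the (4)-element subsets.
Count = C(15,4) = (15 * 14 * 13 * 12) / (1 * 2 * 3 * 4) = 1365.

1365


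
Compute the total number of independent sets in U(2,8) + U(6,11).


For a direct sum, |I(M1+M2)| = |I(M1)| * |I(M2)|.
|I(U(2,8))| = sum C(8,k) for k=0..2 = 37.
|I(U(6,11))| = sum C(11,k) for k=0..6 = 1486.
Total = 37 * 1486 = 54982.

54982


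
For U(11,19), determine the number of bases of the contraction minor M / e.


Contracting e from U(11,19) gives U(10,18).
Bases of U(10,18) = C(18,10) = 18! / (10! * 8!) = 43758.

43758


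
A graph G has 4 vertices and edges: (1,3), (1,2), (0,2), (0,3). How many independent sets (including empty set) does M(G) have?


An independent set in a graphic matroid is an acyclic edge subset.
G has 4 vertices and 4 edges.
Enumerate all 2^4 = 16 subsets, checking for acyclicity.
Total independent sets = 15.

15


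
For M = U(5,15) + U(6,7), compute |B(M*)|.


(M1+M2)* = M1* + M2*.
M1* = U(10,15), bases: C(15,10) = 3003.
M2* = U(1,7), bases: C(7,1) = 7.
|B(M*)| = 3003 * 7 = 21021.

21021


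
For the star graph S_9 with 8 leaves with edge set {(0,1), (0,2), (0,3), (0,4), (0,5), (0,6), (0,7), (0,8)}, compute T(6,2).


A star on 9 vertices is a tree with 8 edges.
T(x,y) = x^(8) for any tree.
T(6,2) = 6^8 = 1679616.

1679616


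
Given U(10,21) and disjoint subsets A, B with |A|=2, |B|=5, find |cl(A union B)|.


|A union B| = 2 + 5 = 7 (disjoint).
In U(10,21), cl(S) = S if |S| < 10, else cl(S) = E.
Since 7 < 10, cl(A union B) = A union B.
|cl(A union B)| = 7.

7


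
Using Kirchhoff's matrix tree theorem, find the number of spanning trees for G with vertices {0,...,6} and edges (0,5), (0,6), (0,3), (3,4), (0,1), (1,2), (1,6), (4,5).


By Kirchhoff's matrix tree theorem, the number of spanning trees equals
the determinant of any cofactor of the Laplacian matrix L.
G has 7 vertices and 8 edges.
Computing the (6 x 6) cofactor determinant gives 12.

12


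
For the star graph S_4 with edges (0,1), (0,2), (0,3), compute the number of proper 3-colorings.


P(tree, k) = k * (k-1)^(3) for any tree on 4 vertices.
P(3) = 3 * 2^3 = 3 * 8 = 24.

24


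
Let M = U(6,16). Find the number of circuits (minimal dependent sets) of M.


In U(6,16), circuits are the (7)-element subsets.
Any set of 7 elements is dependent, and removing any one element gives
an independent set of size 6, so it is a minimal dependent set.
Number of circuits = C(16,7) = 11440.

11440


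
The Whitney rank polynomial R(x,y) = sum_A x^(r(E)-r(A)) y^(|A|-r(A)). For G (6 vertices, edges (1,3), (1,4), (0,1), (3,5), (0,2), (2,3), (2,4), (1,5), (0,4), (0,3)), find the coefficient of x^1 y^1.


R(x,y) = sum over A in 2^E of x^(r(E)-r(A)) * y^(|A|-r(A)).
G has 6 vertices, 10 edges. r(E) = 5.
Enumerate all 2^10 = 1024 subsets.
Count subsets with r(E)-r(A)=1 and |A|-r(A)=1: 133.

133


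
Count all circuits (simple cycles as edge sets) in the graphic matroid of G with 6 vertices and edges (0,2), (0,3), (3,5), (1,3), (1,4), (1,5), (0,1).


A circuit in a graphic matroid = edge set of a simple cycle.
G has 6 vertices and 7 edges.
Enumerating all minimal edge subsets forming cycles...
Total circuits found: 3.

3


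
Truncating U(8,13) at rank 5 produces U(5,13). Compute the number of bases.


Truncating U(8,13) to rank 5 gives U(5,13).
Bases of U(5,13) are all 5-element subsets of 13 elements.
Number of bases = C(13,5) = 1287.

1287


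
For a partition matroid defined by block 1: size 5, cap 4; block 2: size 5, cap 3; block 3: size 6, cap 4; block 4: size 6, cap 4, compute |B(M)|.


A basis picks exactly ci elements from block i.
Number of bases = product of C(|Si|, ci).
= C(5,4) * C(5,3) * C(6,4) * C(6,4)
= 5 * 10 * 15 * 15
= 11250.

11250


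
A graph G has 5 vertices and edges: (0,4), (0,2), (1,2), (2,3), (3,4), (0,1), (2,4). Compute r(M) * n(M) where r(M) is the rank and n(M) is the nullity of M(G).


r(M) = |V| - c = 5 - 1 = 4.
nullity = |E| - r(M) = 7 - 4 = 3.
Product = 4 * 3 = 12.

12


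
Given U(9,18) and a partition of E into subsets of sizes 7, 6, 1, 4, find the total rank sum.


r(Ai) = min(|Ai|, 9) for each part.
Sum = min(7,9) + min(6,9) + min(1,9) + min(4,9)
    = 7 + 6 + 1 + 4
    = 18.

18


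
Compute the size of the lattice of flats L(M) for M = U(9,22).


Flats of U(9,22): every subset of size < 9 is a flat, plus E itself.
Count = C(22,0) + C(22,1) + C(22,2) + C(22,3) + C(22,4) + C(22,5) + C(22,6) + C(22,7) + C(22,8) + 1
     = 1 + 22 + 231 + 1540 + 7315 + 26334 + 74613 + 170544 + 319770 + 1
     = 600371.

600371


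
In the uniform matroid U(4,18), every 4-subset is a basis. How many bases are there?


Bases of U(4,18) are all 4-element subsets of the 18-element ground set.
Number of bases = C(18,4).
C(18,4) = (18 * 17 * 16 * 15) / (1 * 2 * 3 * 4) = 3060.

3060


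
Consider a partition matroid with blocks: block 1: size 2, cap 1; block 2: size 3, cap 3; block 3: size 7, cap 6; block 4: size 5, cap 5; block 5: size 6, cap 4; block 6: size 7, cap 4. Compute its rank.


Rank of a partition matroid = sum of min(|Si|, ci) for each block.
= min(2,1) + min(3,3) + min(7,6) + min(5,5) + min(6,4) + min(7,4)
= 1 + 3 + 6 + 5 + 4 + 4
= 23.

23


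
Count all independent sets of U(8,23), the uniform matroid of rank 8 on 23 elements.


Independent sets of U(8,23) are all subsets of size <= 8.
Count = C(23,0) + C(23,1) + C(23,2) + C(23,3) + C(23,4) + C(23,5) + C(23,6) + C(23,7) + C(23,8)
     = 1 + 23 + 253 + 1771 + 8855 + 33649 + 100947 + 245157 + 490314
     = 880970.

880970


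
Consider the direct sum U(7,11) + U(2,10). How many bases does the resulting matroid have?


Bases of a direct sum M1 + M2: |B| = |B(M1)| * |B(M2)|.
|B(U(7,11))| = C(11,7) = 330.
|B(U(2,10))| = C(10,2) = 45.
Total bases = 330 * 45 = 14850.

14850


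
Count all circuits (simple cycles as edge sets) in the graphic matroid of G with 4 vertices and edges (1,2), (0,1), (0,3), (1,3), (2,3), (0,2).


A circuit in a graphic matroid = edge set of a simple cycle.
G has 4 vertices and 6 edges.
Enumerating all minimal edge subsets forming cycles...
Total circuits found: 7.

7


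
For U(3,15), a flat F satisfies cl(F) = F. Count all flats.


Flats of U(3,15): every subset of size < 3 is a flat, plus E itself.
Count = (15 choose 0) + (15 choose 1) + (15 choose 2) + 1
     = 1 + 15 + 105 + 1
     = 122.

122


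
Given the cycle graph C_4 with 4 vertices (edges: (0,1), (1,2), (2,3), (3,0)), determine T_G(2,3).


T(C_4; x,y) = x + x^2 + ... + x^(3) + y.
T(2,3) = 2^1 + 2^2 + 2^3 + 3
= 2 + 4 + 8 + 3
= 17.

17


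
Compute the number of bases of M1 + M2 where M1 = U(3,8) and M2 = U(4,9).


Bases of a direct sum M1 + M2: |B| = |B(M1)| * |B(M2)|.
|B(U(3,8))| = C(8,3) = 56.
|B(U(4,9))| = C(9,4) = 126.
Total bases = 56 * 126 = 7056.

7056


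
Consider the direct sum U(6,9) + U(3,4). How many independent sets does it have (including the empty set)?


For a direct sum, |I(M1+M2)| = |I(M1)| * |I(M2)|.
|I(U(6,9))| = sum C(9,k) for k=0..6 = 466.
|I(U(3,4))| = sum C(4,k) for k=0..3 = 15.
Total = 466 * 15 = 6990.

6990


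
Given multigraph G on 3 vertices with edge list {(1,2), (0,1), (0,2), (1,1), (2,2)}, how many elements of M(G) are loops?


In a graphic matroid, a loop is a self-loop edge (u,u) with rank 0.
Examining all 5 edges for self-loops...
Self-loops found: (1,1), (2,2)
Number of loops = 2.

2


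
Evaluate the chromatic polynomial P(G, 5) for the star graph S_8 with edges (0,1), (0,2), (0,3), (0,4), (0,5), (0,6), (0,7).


P(tree, k) = k * (k-1)^(7) for any tree on 8 vertices.
P(5) = 5 * 4^7 = 5 * 16384 = 81920.

81920


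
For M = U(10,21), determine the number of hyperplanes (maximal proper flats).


Hyperplanes of U(10,21) are flats of rank 9.
In a uniform matroid, these are exactly the (9)-element subsets.
Count = C(21,9) = 21! / (9! * 12!) = 293930.

293930


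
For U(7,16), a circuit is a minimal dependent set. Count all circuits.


In U(7,16), circuits are the (8)-element subsets.
Any set of 8 elements is dependent, and removing any one element gives
an independent set of size 7, so it is a minimal dependent set.
Number of circuits = C(16,8) = 16! / (8! * 8!) = 12870.

12870


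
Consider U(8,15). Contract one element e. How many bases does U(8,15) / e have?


Contracting e from U(8,15) gives U(7,14).
Bases of U(7,14) = (14 choose 7) = 3432.

3432


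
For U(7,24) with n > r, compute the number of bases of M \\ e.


Deleting e from U(7,24) gives U(7,23) since n > r.
Bases of U(7,23) = C(23,7) = 245157.

245157


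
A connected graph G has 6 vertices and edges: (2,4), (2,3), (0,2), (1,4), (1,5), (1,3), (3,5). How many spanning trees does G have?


By Kirchhoff's matrix tree theorem, the number of spanning trees equals
the determinant of any cofactor of the Laplacian matrix L.
G has 6 vertices and 7 edges.
Computing the (5 x 5) cofactor determinant gives 11.

11


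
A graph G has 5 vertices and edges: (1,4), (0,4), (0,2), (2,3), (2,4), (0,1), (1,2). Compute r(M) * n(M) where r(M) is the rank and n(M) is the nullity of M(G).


r(M) = |V| - c = 5 - 1 = 4.
nullity = |E| - r(M) = 7 - 4 = 3.
Product = 4 * 3 = 12.

12


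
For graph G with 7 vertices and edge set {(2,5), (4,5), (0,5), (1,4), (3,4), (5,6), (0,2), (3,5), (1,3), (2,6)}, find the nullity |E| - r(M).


Cycle rank (nullity) = |E| - r(M) = |E| - (|V| - c).
|E| = 10, |V| = 7, c = 1.
Nullity = 10 - (7 - 1) = 10 - 6 = 4.

4


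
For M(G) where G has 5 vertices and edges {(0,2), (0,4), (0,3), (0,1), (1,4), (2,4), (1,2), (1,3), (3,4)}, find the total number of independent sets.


An independent set in a graphic matroid is an acyclic edge subset.
G has 5 vertices and 9 edges.
Enumerate all 2^9 = 512 subsets, checking for acyclicity.
Total independent sets = 198.

198


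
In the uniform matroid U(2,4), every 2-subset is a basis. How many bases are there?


Bases of U(2,4) are all 2-element subsets of the 4-element ground set.
Number of bases = C(4,2).
(4 choose 2) = 6.

6


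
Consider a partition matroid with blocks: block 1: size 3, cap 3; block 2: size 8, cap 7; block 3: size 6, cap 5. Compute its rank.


Rank of a partition matroid = sum of min(|Si|, ci) for each block.
= min(3,3) + min(8,7) + min(6,5)
= 3 + 7 + 5
= 15.

15


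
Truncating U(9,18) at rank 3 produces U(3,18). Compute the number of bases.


Truncating U(9,18) to rank 3 gives U(3,18).
Bases of U(3,18) are all 3-element subsets of 18 elements.
Number of bases = C(18,3) = (18 * 17 * 16) / (1 * 2 * 3) = 816.

816


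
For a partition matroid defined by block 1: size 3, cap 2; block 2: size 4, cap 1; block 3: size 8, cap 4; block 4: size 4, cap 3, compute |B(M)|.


A basis picks exactly ci elements from block i.
Number of bases = product of C(|Si|, ci).
= C(3,2) * C(4,1) * C(8,4) * C(4,3)
= 3 * 4 * 70 * 4
= 3360.

3360


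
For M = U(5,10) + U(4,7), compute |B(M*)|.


(M1+M2)* = M1* + M2*.
M1* = U(5,10), bases: C(10,5) = 252.
M2* = U(3,7), bases: C(7,3) = 35.
|B(M*)| = 252 * 35 = 8820.

8820


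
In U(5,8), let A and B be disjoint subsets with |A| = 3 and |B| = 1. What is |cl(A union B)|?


|A union B| = 3 + 1 = 4 (disjoint).
In U(5,8), cl(S) = S if |S| < 5, else cl(S) = E.
Since 4 < 5, cl(A union B) = A union B.
|cl(A union B)| = 4.

4


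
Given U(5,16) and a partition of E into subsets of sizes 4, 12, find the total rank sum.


r(Ai) = min(|Ai|, 5) for each part.
Sum = min(4,5) + min(12,5)
    = 4 + 5
    = 9.

9


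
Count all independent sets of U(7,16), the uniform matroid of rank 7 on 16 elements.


Independent sets of U(7,16) are all subsets of size <= 7.
Count = C(16,0) + C(16,1) + C(16,2) + C(16,3) + C(16,4) + C(16,5) + C(16,6) + C(16,7)
     = 1 + 16 + 120 + 560 + 1820 + 4368 + 8008 + 11440
     = 26333.

26333


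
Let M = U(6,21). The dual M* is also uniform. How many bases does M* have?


The dual of U(r,n) is U(n-r, n) = U(15,21).
Bases of U(15,21) are all (15)-element subsets.
|B(M*)| = (21 choose 15) = 54264.

54264


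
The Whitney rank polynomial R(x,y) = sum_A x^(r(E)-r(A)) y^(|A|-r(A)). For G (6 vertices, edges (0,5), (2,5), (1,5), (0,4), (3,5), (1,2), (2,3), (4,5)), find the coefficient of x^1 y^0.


R(x,y) = sum over A in 2^E of x^(r(E)-r(A)) * y^(|A|-r(A)).
G has 6 vertices, 8 edges. r(E) = 5.
Enumerate all 2^8 = 256 subsets.
Count subsets with r(E)-r(A)=1 and |A|-r(A)=0: 54.

54


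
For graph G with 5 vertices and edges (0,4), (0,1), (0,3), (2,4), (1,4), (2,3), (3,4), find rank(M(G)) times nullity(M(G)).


r(M) = |V| - c = 5 - 1 = 4.
nullity = |E| - r(M) = 7 - 4 = 3.
Product = 4 * 3 = 12.

12


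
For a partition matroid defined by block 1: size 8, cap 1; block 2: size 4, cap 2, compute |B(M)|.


A basis picks exactly ci elements from block i.
Number of bases = product of C(|Si|, ci).
= C(8,1) * C(4,2)
= 8 * 6
= 48.

48


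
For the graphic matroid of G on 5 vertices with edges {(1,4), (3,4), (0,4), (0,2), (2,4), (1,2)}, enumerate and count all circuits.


A circuit in a graphic matroid = edge set of a simple cycle.
G has 5 vertices and 6 edges.
Enumerating all minimal edge subsets forming cycles...
Total circuits found: 3.

3


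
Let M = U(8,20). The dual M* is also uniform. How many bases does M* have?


The dual of U(r,n) is U(n-r, n) = U(12,20).
Bases of U(12,20) are all (12)-element subsets.
|B(M*)| = (20 choose 12) = 125970.

125970


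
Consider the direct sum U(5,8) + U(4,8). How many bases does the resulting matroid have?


Bases of a direct sum M1 + M2: |B| = |B(M1)| * |B(M2)|.
|B(U(5,8))| = C(8,5) = 56.
|B(U(4,8))| = C(8,4) = 70.
Total bases = 56 * 70 = 3920.

3920


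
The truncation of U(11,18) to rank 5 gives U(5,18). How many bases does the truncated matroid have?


Truncating U(11,18) to rank 5 gives U(5,18).
Bases of U(5,18) are all 5-element subsets of 18 elements.
Number of bases = (18 choose 5) = 8568.

8568


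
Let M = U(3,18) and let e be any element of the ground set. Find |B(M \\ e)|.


Deleting e from U(3,18) gives U(3,17) since n > r.
Bases of U(3,17) = C(17,3) = 17! / (3! * 14!) = 680.

680


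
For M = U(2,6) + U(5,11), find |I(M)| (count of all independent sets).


For a direct sum, |I(M1+M2)| = |I(M1)| * |I(M2)|.
|I(U(2,6))| = sum C(6,k) for k=0..2 = 22.
|I(U(5,11))| = sum C(11,k) for k=0..5 = 1024.
Total = 22 * 1024 = 22528.

22528


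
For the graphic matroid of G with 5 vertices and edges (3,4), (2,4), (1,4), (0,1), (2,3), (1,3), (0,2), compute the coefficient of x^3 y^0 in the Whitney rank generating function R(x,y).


R(x,y) = sum over A in 2^E of x^(r(E)-r(A)) * y^(|A|-r(A)).
G has 5 vertices, 7 edges. r(E) = 4.
Enumerate all 2^7 = 128 subsets.
Count subsets with r(E)-r(A)=3 and |A|-r(A)=0: 7.

7


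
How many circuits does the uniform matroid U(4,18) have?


In U(4,18), circuits are the (5)-element subsets.
Any set of 5 elements is dependent, and removing any one element gives
an independent set of size 4, so it is a minimal dependent set.
Number of circuits = (18 choose 5) = 8568.

8568


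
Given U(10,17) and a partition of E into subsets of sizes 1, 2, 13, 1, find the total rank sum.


r(Ai) = min(|Ai|, 10) for each part.
Sum = min(1,10) + min(2,10) + min(13,10) + min(1,10)
    = 1 + 2 + 10 + 1
    = 14.

14


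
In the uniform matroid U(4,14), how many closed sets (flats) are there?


Flats of U(4,14): every subset of size < 4 is a flat, plus E itself.
Count = C(14,0) + C(14,1) + C(14,2) + C(14,3) + 1
     = 1 + 14 + 91 + 364 + 1
     = 471.

471


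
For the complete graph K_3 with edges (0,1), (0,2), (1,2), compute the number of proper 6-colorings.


P(K_3, k) = k(k-1)(k-2)...(k-2).
P(6) = (6) * (5) * (4) = 120.

120


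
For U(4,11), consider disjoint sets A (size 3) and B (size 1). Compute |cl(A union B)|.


|A union B| = 3 + 1 = 4 (disjoint).
In U(4,11), cl(S) = S if |S| < 4, else cl(S) = E.
Since 4 >= 4, cl(A union B) = E.
|cl(A union B)| = 11.

11


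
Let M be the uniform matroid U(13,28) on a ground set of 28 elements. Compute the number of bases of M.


Bases of U(13,28) are all 13-element subsets of the 28-element ground set.
Number of bases = C(28,13).
C(28,13) = 28! / (13! * 15!) = 37442160.

37442160


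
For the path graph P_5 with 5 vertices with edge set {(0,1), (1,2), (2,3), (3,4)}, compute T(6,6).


A path on 5 vertices is a tree with 4 edges.
T(x,y) = x^(4) for any tree.
T(6,6) = 6^4 = 1296.

1296


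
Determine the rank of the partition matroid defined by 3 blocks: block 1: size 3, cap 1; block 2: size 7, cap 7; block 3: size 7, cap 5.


Rank of a partition matroid = sum of min(|Si|, ci) for each block.
= min(3,1) + min(7,7) + min(7,5)
= 1 + 7 + 5
= 13.

13


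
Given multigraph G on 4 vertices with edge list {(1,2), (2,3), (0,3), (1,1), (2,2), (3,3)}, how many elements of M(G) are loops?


In a graphic matroid, a loop is a self-loop edge (u,u) with rank 0.
Examining all 6 edges for self-loops...
Self-loops found: (1,1), (2,2), (3,3)
Number of loops = 3.

3


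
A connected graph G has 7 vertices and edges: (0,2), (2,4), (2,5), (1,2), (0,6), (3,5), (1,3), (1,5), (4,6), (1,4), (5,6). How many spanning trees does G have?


By Kirchhoff's matrix tree theorem, the number of spanning trees equals
the determinant of any cofactor of the Laplacian matrix L.
G has 7 vertices and 11 edges.
Computing the (6 x 6) cofactor determinant gives 175.

175


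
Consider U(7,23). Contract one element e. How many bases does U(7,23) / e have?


Contracting e from U(7,23) gives U(6,22).
Bases of U(6,22) = C(22,6) = 74613.

74613


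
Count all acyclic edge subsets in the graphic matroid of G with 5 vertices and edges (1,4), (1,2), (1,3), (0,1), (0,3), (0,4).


An independent set in a graphic matroid is an acyclic edge subset.
G has 5 vertices and 6 edges.
Enumerate all 2^6 = 64 subsets, checking for acyclicity.
Total independent sets = 48.

48


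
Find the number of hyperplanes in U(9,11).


Hyperplanes of U(9,11) are flats of rank 8.
In a uniform matroid, these are exactly the (8)-element subsets.
Count = C(11,8) = 165.

165


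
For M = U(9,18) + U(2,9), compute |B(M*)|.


(M1+M2)* = M1* + M2*.
M1* = U(9,18), bases: C(18,9) = 48620.
M2* = U(7,9), bases: C(9,7) = 36.
|B(M*)| = 48620 * 36 = 1750320.

1750320


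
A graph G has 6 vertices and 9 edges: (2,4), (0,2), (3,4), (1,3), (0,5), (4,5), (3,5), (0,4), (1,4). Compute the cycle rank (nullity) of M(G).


Cycle rank (nullity) = |E| - r(M) = |E| - (|V| - c).
|E| = 9, |V| = 6, c = 1.
Nullity = 9 - (6 - 1) = 9 - 5 = 4.

4


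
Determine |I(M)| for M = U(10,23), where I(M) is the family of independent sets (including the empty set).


Independent sets of U(10,23) are all subsets of size <= 10.
Count = (23 choose 0) + (23 choose 1) + (23 choose 2) + (23 choose 3) + (23 choose 4) + (23 choose 5) + (23 choose 6) + (23 choose 7) + (23 choose 8) + (23 choose 9) + (23 choose 10)
     = 1 + 23 + 253 + 1771 + 8855 + 33649 + 100947 + 245157 + 490314 + 817190 + 1144066
     = 2842226.

2842226


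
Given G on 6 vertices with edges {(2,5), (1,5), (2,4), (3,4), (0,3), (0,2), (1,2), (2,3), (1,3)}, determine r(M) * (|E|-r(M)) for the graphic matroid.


r(M) = |V| - c = 6 - 1 = 5.
nullity = |E| - r(M) = 9 - 5 = 4.
Product = 5 * 4 = 20.

20


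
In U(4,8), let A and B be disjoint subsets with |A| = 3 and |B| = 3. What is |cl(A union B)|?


|A union B| = 3 + 3 = 6 (disjoint).
In U(4,8), cl(S) = S if |S| < 4, else cl(S) = E.
Since 6 >= 4, cl(A union B) = E.
|cl(A union B)| = 8.

8


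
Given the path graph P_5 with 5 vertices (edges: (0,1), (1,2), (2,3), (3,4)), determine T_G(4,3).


A path on 5 vertices is a tree with 4 edges.
T(x,y) = x^(4) for any tree.
T(4,3) = 4^4 = 256.

256


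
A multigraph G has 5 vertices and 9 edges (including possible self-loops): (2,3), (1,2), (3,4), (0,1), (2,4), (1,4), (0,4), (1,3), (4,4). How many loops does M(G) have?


In a graphic matroid, a loop is a self-loop edge (u,u) with rank 0.
Examining all 9 edges for self-loops...
Self-loops found: (4,4)
Number of loops = 1.

1


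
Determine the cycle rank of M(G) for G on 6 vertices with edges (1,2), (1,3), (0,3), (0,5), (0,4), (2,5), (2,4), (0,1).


Cycle rank (nullity) = |E| - r(M) = |E| - (|V| - c).
|E| = 8, |V| = 6, c = 1.
Nullity = 8 - (6 - 1) = 8 - 5 = 3.

3


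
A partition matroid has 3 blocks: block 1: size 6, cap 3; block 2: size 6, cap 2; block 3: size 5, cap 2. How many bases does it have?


A basis picks exactly ci elements from block i.
Number of bases = product of C(|Si|, ci).
= C(6,3) * C(6,2) * C(5,2)
= 20 * 15 * 10
= 3000.

3000


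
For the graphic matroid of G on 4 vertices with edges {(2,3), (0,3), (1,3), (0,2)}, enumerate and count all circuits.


A circuit in a graphic matroid = edge set of a simple cycle.
G has 4 vertices and 4 edges.
Enumerating all minimal edge subsets forming cycles...
Total circuits found: 1.

1


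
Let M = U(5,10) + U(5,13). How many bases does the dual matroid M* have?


(M1+M2)* = M1* + M2*.
M1* = U(5,10), bases: C(10,5) = 252.
M2* = U(8,13), bases: C(13,8) = 1287.
|B(M*)| = 252 * 1287 = 324324.

324324


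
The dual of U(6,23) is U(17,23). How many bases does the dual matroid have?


The dual of U(r,n) is U(n-r, n) = U(17,23).
Bases of U(17,23) are all (17)-element subsets.
|B(M*)| = C(23,17) = 100947.

100947


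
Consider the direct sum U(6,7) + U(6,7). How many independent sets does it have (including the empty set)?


For a direct sum, |I(M1+M2)| = |I(M1)| * |I(M2)|.
|I(U(6,7))| = sum C(7,k) for k=0..6 = 127.
|I(U(6,7))| = sum C(7,k) for k=0..6 = 127.
Total = 127 * 127 = 16129.

16129


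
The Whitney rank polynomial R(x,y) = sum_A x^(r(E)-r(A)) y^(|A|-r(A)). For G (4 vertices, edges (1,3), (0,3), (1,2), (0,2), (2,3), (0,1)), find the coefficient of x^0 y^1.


R(x,y) = sum over A in 2^E of x^(r(E)-r(A)) * y^(|A|-r(A)).
G has 4 vertices, 6 edges. r(E) = 3.
Enumerate all 2^6 = 64 subsets.
Count subsets with r(E)-r(A)=0 and |A|-r(A)=1: 15.

15


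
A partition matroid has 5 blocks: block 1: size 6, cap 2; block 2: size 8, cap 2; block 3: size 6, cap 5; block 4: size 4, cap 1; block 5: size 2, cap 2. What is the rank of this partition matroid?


Rank of a partition matroid = sum of min(|Si|, ci) for each block.
= min(6,2) + min(8,2) + min(6,5) + min(4,1) + min(2,2)
= 2 + 2 + 5 + 1 + 2
= 12.

12


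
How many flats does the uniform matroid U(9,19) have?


Flats of U(9,19): every subset of size < 9 is a flat, plus E itself.
Count = (19 choose 0) + (19 choose 1) + (19 choose 2) + (19 choose 3) + (19 choose 4) + (19 choose 5) + (19 choose 6) + (19 choose 7) + (19 choose 8) + 1
     = 1 + 19 + 171 + 969 + 3876 + 11628 + 27132 + 50388 + 75582 + 1
     = 169767.

169767


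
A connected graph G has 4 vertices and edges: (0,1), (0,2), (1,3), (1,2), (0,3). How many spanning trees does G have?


By Kirchhoff's matrix tree theorem, the number of spanning trees equals
the determinant of any cofactor of the Laplacian matrix L.
G has 4 vertices and 5 edges.
Computing the (3 x 3) cofactor determinant gives 8.

8


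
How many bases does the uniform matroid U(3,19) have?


Bases of U(3,19) are all 3-element subsets of the 19-element ground set.
Number of bases = C(19,3).
(19 choose 3) = 969.

969


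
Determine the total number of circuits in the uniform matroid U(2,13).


In U(2,13), circuits are the (3)-element subsets.
Any set of 3 elements is dependent, and removing any one element gives
an independent set of size 2, so it is a minimal dependent set.
Number of circuits = (13 choose 3) = 286.

286


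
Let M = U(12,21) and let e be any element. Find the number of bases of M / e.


Contracting e from U(12,21) gives U(11,20).
Bases of U(11,20) = C(20,11) = 167960.

167960


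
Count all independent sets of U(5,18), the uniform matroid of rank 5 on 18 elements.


Independent sets of U(5,18) are all subsets of size <= 5.
Count = C(18,0) + C(18,1) + C(18,2) + C(18,3) + C(18,4) + C(18,5)
     = 1 + 18 + 153 + 816 + 3060 + 8568
     = 12616.

12616


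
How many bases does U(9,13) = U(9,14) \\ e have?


Deleting e from U(9,14) gives U(9,13) since n > r.
Bases of U(9,13) = C(13,9) = 715.

715


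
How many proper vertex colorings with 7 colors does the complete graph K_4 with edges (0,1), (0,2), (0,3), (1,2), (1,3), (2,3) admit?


P(K_4, k) = k(k-1)(k-2)...(k-3).
P(7) = (7) * (6) * (5) * (4) = 840.

840


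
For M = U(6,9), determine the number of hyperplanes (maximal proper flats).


Hyperplanes of U(6,9) are flats of rank 5.
In a uniform matroid, these are exactly the (5)-element subsets.
Count = C(9,5) = 126.

126


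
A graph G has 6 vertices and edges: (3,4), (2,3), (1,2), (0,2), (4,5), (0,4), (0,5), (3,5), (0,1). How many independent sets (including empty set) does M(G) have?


An independent set in a graphic matroid is an acyclic edge subset.
G has 6 vertices and 9 edges.
Enumerate all 2^9 = 512 subsets, checking for acyclicity.
Total independent sets = 296.

296


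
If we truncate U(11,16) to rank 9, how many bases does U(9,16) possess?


Truncating U(11,16) to rank 9 gives U(9,16).
Bases of U(9,16) are all 9-element subsets of 16 elements.
Number of bases = C(16,9) = 11440.

11440


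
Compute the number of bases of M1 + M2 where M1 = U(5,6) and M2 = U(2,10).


Bases of a direct sum M1 + M2: |B| = |B(M1)| * |B(M2)|.
|B(U(5,6))| = C(6,5) = 6.
|B(U(2,10))| = C(10,2) = 45.
Total bases = 6 * 45 = 270.

270


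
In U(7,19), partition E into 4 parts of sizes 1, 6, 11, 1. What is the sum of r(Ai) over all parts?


r(Ai) = min(|Ai|, 7) for each part.
Sum = min(1,7) + min(6,7) + min(11,7) + min(1,7)
    = 1 + 6 + 7 + 1
    = 15.

15


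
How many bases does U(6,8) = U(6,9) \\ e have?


Deleting e from U(6,9) gives U(6,8) since n > r.
Bases of U(6,8) = C(8,6) = 8! / (6! * 2!) = 28.

28


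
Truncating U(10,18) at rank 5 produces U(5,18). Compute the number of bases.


Truncating U(10,18) to rank 5 gives U(5,18).
Bases of U(5,18) are all 5-element subsets of 18 elements.
Number of bases = (18 choose 5) = 8568.

8568


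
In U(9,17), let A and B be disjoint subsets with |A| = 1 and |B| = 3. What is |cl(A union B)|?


|A union B| = 1 + 3 = 4 (disjoint).
In U(9,17), cl(S) = S if |S| < 9, else cl(S) = E.
Since 4 < 9, cl(A union B) = A union B.
|cl(A union B)| = 4.

4


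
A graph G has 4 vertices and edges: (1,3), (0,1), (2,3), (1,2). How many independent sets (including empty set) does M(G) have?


An independent set in a graphic matroid is an acyclic edge subset.
G has 4 vertices and 4 edges.
Enumerate all 2^4 = 16 subsets, checking for acyclicity.
Total independent sets = 14.

14


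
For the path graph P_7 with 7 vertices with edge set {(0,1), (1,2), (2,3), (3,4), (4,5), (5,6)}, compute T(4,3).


A path on 7 vertices is a tree with 6 edges.
T(x,y) = x^(6) for any tree.
T(4,3) = 4^6 = 4096.

4096


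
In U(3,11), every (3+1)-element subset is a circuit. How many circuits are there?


In U(3,11), circuits are the (4)-element subsets.
Any set of 4 elements is dependent, and removing any one element gives
an independent set of size 3, so it is a minimal dependent set.
Number of circuits = C(11,4) = (11 * 10 * 9 * 8) / (1 * 2 * 3 * 4) = 330.

330


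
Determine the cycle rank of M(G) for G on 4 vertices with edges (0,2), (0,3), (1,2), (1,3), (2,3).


Cycle rank (nullity) = |E| - r(M) = |E| - (|V| - c).
|E| = 5, |V| = 4, c = 1.
Nullity = 5 - (4 - 1) = 5 - 3 = 2.

2


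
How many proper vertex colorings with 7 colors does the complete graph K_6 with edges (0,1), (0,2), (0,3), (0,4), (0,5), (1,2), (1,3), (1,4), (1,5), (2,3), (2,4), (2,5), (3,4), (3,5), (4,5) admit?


P(K_6, k) = k(k-1)(k-2)...(k-5).
P(7) = (7) * (6) * (5) * (4) * (3) * (2) = 5040.

5040


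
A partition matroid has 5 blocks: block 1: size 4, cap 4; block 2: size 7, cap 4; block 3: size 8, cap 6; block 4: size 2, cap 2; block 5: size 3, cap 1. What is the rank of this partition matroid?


Rank of a partition matroid = sum of min(|Si|, ci) for each block.
= min(4,4) + min(7,4) + min(8,6) + min(2,2) + min(3,1)
= 4 + 4 + 6 + 2 + 1
= 17.

17


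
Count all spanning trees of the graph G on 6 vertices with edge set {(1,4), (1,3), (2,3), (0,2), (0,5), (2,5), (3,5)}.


By Kirchhoff's matrix tree theorem, the number of spanning trees equals
the determinant of any cofactor of the Laplacian matrix L.
G has 6 vertices and 7 edges.
Computing the (5 x 5) cofactor determinant gives 8.

8


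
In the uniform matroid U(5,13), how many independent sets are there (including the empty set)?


Independent sets of U(5,13) are all subsets of size <= 5.
Count = C(13,0) + C(13,1) + C(13,2) + C(13,3) + C(13,4) + C(13,5)
     = 1 + 13 + 78 + 286 + 715 + 1287
     = 2380.

2380


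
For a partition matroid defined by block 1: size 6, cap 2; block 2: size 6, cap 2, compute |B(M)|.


A basis picks exactly ci elements from block i.
Number of bases = product of C(|Si|, ci).
= C(6,2) * C(6,2)
= 15 * 15
= 225.

225


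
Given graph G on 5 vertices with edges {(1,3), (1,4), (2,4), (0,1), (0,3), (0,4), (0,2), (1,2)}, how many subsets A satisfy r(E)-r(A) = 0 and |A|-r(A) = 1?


R(x,y) = sum over A in 2^E of x^(r(E)-r(A)) * y^(|A|-r(A)).
G has 5 vertices, 8 edges. r(E) = 4.
Enumerate all 2^8 = 256 subsets.
Count subsets with r(E)-r(A)=0 and |A|-r(A)=1: 48.

48


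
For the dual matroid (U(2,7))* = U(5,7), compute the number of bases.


The dual of U(r,n) is U(n-r, n) = U(5,7).
Bases of U(5,7) are all (5)-element subsets.
|B(M*)| = (7 choose 5) = 21.

21
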